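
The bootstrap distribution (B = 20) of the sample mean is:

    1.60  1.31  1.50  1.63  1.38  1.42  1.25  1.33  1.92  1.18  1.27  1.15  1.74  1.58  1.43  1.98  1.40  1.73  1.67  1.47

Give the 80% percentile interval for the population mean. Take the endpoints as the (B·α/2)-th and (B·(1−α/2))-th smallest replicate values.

(1.18, 1.74)

Sorted replicates: 1.15, 1.18, 1.25, 1.27, 1.31, 1.33, 1.38, 1.40, 1.42, 1.43, 1.47, 1.50, 1.58, 1.60, 1.63, 1.67, 1.73, 1.74, 1.92, 1.98
α = 0.20; lower rank = 20 × 0.100 = 2; upper rank = 20 × 0.900 = 18.
The 2nd smallest replicate is 1.18; the 18th is 1.74.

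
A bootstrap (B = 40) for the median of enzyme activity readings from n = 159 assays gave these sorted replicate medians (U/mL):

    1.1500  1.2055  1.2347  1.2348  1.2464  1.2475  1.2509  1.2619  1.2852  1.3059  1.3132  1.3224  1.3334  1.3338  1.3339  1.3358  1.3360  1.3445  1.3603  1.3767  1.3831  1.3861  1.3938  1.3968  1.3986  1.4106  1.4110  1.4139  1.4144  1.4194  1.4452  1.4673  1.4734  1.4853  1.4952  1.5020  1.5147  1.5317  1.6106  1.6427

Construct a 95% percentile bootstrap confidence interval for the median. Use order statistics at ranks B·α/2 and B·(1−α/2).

α = 0.05; lower rank = 40 × 0.025 = 1; upper rank = 40 × 0.975 = 39.
The 1st smallest replicate is 1.1500; the 39th is 1.6106.

(1.1500, 1.6106)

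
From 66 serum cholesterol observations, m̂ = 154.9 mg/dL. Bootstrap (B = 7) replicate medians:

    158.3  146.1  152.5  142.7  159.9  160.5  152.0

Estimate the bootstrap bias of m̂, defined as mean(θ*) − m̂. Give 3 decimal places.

mean(θ*) = (158.3 + 146.1 + 152.5 + 142.7 + 159.9 + 160.5 + 152.0) / 7 = 153.1429
bias = 153.1429 − 154.9

bias = −1.757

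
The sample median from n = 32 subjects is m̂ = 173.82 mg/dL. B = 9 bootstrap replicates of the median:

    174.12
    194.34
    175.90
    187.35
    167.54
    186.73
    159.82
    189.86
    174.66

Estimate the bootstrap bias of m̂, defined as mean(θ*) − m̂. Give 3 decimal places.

bias = +5.104

mean(θ*) = (174.12 + 194.34 + 175.90 + 187.35 + 167.54 + 186.73 + 159.82 + 189.86 + 174.66) / 9 = 178.9244
bias = 178.9244 − 173.82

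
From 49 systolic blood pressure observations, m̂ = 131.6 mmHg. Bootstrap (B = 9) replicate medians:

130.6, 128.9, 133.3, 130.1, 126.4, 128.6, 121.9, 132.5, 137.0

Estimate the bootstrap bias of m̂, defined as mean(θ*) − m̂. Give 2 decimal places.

mean(θ*) = (130.6 + 128.9 + 133.3 + 130.1 + 126.4 + 128.6 + 121.9 + 132.5 + 137.0) / 9 = 129.922
bias = 129.922 − 131.6

bias = −1.68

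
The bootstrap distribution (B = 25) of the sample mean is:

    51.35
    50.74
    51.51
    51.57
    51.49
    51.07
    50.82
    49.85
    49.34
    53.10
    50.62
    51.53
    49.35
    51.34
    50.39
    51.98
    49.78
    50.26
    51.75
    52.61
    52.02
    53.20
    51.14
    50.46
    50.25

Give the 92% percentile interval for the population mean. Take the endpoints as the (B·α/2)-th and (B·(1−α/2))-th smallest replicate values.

Sorted replicates: 49.34, 49.35, 49.78, 49.85, 50.25, 50.26, 50.39, 50.46, 50.62, 50.74, 50.82, 51.07, 51.14, 51.34, 51.35, 51.49, 51.51, 51.53, 51.57, 51.75, 51.98, 52.02, 52.61, 53.10, 53.20
α = 0.08; lower rank = 25 × 0.040 = 1; upper rank = 25 × 0.960 = 24.
The 1st smallest replicate is 49.34; the 24th is 53.10.

(49.34, 53.10)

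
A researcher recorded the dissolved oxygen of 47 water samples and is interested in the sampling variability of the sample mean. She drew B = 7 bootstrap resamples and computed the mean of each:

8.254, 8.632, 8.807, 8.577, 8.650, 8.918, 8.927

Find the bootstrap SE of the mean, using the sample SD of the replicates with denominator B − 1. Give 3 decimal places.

Bootstrap SE is the standard deviation of the 7 replicate means.
Mean of replicates: (8.254 + 8.632 + 8.807 + 8.577 + 8.650 + 8.918 + 8.927) / 7 = 60.7650 / 7 = 8.6807
Sum of squared deviations: (−0.4267)² + (−0.0487)² + (+0.1263)² + (−0.1037)² + (−0.0307)² + (+0.2373)² + (+0.2463)² = 0.3291
Variance = 0.3291 / 6 = 0.0548
SE* = √0.0548

SE* = 0.234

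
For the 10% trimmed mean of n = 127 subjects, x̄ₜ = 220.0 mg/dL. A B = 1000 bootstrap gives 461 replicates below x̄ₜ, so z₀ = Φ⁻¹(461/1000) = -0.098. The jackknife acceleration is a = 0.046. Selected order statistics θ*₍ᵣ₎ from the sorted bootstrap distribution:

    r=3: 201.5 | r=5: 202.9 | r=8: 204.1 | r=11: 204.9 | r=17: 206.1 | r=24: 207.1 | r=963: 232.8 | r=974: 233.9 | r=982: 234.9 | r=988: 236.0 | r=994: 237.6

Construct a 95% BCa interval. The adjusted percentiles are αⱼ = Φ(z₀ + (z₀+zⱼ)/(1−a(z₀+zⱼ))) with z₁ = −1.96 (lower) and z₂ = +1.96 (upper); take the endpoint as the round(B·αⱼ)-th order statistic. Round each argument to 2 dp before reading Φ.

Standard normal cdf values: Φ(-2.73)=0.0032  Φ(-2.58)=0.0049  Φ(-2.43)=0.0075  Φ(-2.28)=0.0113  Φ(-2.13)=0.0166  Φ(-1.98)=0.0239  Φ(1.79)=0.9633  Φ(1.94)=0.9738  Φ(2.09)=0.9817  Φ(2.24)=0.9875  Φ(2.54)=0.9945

(207.1, 233.9)

Lower: z₀ + z₁ = -0.098 + (-1.960) = -2.058; 1 − a(z₀+z₁) = 1 − (0.046)(-2.058) = 1.0947; argument = -0.098 + (-2.058)/1.0947 = -1.9780 → -1.98.
α₁ = Φ(-1.98) = 0.0239; rank = round(1000 × 0.0239) = 24; θ*₍24₎ = 207.1.
Upper: z₀ + z₂ = 1.862; 1 − a(z₀+z₂) = 0.9143; argument = 1.9384 → 1.94; α₂ = 0.9738; rank = 974; θ*₍974₎ = 233.9.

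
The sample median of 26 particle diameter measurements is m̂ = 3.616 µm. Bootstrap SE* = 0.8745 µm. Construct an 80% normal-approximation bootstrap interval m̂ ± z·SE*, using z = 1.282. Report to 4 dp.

Margin = 1.282 × 0.8745 = 1.12111
Interval: 3.616 ± 1.12111

(2.4949, 4.7371)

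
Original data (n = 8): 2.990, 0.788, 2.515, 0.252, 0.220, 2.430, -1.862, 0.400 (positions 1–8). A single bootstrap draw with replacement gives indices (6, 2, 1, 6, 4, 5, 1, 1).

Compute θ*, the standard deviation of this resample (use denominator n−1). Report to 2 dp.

Resample values: 2.430, 0.788, 2.990, 2.430, 0.252, 0.220, 2.990, 2.990.
Mean = 1.8863; sum of squared deviations = 10.8994
s² = 10.8994 / 7 = 1.5571
s = √1.5571 = 1.25

θ* = 1.25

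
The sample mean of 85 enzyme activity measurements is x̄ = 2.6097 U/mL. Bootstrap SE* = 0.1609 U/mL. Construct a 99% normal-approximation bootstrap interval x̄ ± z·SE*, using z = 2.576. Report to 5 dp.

Margin = 2.576 × 0.1609 = 0.414478
Interval: 2.6097 ± 0.414478

(2.19522, 3.02418)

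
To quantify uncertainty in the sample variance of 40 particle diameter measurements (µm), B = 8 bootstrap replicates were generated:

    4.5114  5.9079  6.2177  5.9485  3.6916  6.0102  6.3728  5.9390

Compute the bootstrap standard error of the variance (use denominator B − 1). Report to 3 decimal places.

Bootstrap SE is the standard deviation of the 8 replicate variances.
Mean of replicates: (4.5114 + 5.9079 + 6.2177 + 5.9485 + 3.6916 + 6.0102 + 6.3728 + 5.9390) / 8 = 44.59910 / 8 = 5.57489
Sum of squared deviations: (−1.06349)² + (+0.33301)² + (+0.64281)² + (+0.37361)² + (−1.88329)² + (+0.43531)² + (+0.79791)² + (+0.36411)² = 6.30021
Variance = 6.30021 / 7 = 0.90003
SE* = √0.90003

SE* = 0.949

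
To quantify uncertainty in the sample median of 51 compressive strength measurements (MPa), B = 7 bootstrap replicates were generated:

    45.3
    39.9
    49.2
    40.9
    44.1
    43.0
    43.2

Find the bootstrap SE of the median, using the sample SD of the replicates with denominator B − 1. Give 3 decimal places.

SE* = 3.054

Bootstrap SE is the standard deviation of the 7 replicate medians.
Mean of replicates: (45.3 + 39.9 + 49.2 + 40.9 + 44.1 + 43.0 + 43.2) / 7 = 305.6000 / 7 = 43.6571
Sum of squared deviations: (+1.6429)² + (−3.7571)² + (+5.5429)² + (−2.7571)² + (+0.4429)² + (−0.6571)² + (−0.4571)² = 55.9771
Variance = 55.9771 / 6 = 9.3295
SE* = √9.3295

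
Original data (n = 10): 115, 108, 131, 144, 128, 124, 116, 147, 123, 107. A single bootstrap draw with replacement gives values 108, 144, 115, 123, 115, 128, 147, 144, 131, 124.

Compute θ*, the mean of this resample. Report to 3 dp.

θ* = 127.900

Mean = (108 + 144 + 115 + 123 + 115 + 128 + 147 + 144 + 131 + 124) / 10 = 1279.0 / 10 = 127.900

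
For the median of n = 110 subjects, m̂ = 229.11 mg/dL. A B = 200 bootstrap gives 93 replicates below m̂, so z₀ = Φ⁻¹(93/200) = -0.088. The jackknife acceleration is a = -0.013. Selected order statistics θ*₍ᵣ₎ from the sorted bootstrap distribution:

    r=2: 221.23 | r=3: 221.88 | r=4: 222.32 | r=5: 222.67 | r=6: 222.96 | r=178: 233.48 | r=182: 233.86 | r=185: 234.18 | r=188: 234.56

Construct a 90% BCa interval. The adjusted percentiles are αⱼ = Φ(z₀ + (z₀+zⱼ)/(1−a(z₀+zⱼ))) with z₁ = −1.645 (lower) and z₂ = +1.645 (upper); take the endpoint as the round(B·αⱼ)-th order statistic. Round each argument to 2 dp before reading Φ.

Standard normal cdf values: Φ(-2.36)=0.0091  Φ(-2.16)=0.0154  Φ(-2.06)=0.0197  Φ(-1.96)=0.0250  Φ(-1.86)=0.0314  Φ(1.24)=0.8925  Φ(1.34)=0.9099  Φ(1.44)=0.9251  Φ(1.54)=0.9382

(222.96, 234.18)

Lower: z₀ + z₁ = -0.088 + (-1.645) = -1.733; 1 − a(z₀+z₁) = 1 − (-0.013)(-1.733) = 0.9775; argument = -0.088 + (-1.733)/0.9775 = -1.8609 → -1.86.
α₁ = Φ(-1.86) = 0.0314; rank = round(200 × 0.0314) = 6; θ*₍6₎ = 222.96.
Upper: z₀ + z₂ = 1.557; 1 − a(z₀+z₂) = 1.0202; argument = 1.4381 → 1.44; α₂ = 0.9251; rank = 185; θ*₍185₎ = 234.18.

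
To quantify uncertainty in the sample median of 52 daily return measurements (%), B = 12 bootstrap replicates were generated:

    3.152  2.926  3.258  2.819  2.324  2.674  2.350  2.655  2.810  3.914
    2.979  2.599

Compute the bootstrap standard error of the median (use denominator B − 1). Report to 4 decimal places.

Bootstrap SE is the standard deviation of the 12 replicate medians.
Mean of replicates: (3.152 + 2.926 + 3.258 + 2.819 + 2.324 + 2.674 + 2.350 + 2.655 + 2.810 + 3.914 + 2.979 + 2.599) / 12 = 34.46000 / 12 = 2.87167
Sum of squared deviations: (+0.28033)² + (+0.05433)² + (+0.38633)² + (−0.05267)² + (−0.54767)² + (−0.19767)² + (−0.52167)² + (−0.21667)² + (−0.06167)² + (+1.04233)² + (+0.10733)² + (−0.27267)² = 2.06779
Variance = 2.06779 / 11 = 0.18798
SE* = √0.18798

SE* = 0.4336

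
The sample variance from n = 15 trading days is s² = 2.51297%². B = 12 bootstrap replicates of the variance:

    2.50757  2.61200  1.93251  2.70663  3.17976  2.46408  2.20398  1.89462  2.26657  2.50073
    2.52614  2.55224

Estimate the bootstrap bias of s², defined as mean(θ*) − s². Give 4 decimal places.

mean(θ*) = (2.50757 + 2.61200 + 1.93251 + 2.70663 + 3.17976 + 2.46408 + 2.20398 + 1.89462 + 2.26657 + 2.50073 + 2.52614 + 2.55224) / 12 = 2.44557
bias = 2.44557 − 2.51297

bias = −0.0674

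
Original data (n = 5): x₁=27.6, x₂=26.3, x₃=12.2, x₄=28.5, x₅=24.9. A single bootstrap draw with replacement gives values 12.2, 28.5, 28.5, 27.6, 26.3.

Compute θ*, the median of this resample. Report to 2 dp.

Sorted: 12.2, 26.3, 27.6, 28.5, 28.5
Median = middle value = 27.60

θ* = 27.60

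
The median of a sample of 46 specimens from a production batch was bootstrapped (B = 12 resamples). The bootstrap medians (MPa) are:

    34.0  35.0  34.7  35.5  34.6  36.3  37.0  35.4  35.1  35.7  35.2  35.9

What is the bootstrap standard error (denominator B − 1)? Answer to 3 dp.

SE* = 0.803

Bootstrap SE is the standard deviation of the 12 replicate medians.
Mean of replicates: (34.0 + 35.0 + 34.7 + 35.5 + 34.6 + 36.3 + 37.0 + 35.4 + 35.1 + 35.7 + 35.2 + 35.9) / 12 = 424.4000 / 12 = 35.3667
Sum of squared deviations: (−1.3667)² + (−0.3667)² + (−0.6667)² + (+0.1333)² + (−0.7667)² + (+0.9333)² + (+1.6333)² + (+0.0333)² + (−0.2667)² + (+0.3333)² + (−0.1667)² + (+0.5333)² = 7.0867
Variance = 7.0867 / 11 = 0.6442
SE* = √0.6442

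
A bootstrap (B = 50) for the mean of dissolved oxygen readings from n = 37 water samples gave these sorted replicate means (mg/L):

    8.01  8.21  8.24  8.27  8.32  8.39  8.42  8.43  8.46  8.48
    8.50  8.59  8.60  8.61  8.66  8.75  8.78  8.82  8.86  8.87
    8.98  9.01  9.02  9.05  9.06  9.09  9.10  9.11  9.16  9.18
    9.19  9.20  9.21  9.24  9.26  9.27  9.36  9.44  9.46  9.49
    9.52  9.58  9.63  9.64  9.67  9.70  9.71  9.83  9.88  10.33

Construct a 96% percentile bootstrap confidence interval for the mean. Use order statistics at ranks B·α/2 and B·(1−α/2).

α = 0.04; lower rank = 50 × 0.020 = 1; upper rank = 50 × 0.980 = 49.
The 1st smallest replicate is 8.01; the 49th is 9.88.

(8.01, 9.88)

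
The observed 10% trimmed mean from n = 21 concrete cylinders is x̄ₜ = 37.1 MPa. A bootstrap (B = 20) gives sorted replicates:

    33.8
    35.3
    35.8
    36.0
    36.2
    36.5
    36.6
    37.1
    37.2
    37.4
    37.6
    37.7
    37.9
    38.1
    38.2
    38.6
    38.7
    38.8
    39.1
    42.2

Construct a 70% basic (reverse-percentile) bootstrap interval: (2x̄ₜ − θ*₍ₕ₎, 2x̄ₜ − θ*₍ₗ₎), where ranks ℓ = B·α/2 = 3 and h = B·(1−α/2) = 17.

(35.5, 38.4)

Percentile endpoints at ranks 3 and 17: θ*₍3₎ = 35.8, θ*₍17₎ = 38.7.
Basic interval reflects these around x̄ₜ:
  lower = 2 × 37.1 − 38.7 = 35.5
  upper = 2 × 37.1 − 35.8 = 38.4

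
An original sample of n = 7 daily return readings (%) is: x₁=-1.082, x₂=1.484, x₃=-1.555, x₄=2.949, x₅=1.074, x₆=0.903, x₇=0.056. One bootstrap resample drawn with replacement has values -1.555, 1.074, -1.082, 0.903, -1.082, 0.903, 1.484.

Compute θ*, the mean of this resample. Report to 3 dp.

Mean = ((-1.555) + 1.074 + (-1.082) + 0.903 + (-1.082) + 0.903 + 1.484) / 7 = 0.6450 / 7 = 0.092

θ* = 0.092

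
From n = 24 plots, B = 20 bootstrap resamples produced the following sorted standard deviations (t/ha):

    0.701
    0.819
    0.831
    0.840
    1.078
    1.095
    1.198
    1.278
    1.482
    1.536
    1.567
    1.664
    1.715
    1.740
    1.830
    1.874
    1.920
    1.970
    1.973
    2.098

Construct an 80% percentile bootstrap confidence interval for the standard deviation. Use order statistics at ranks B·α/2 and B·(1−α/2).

(0.819, 1.970)

α = 0.20; lower rank = 20 × 0.100 = 2; upper rank = 20 × 0.900 = 18.
The 2nd smallest replicate is 0.819; the 18th is 1.970.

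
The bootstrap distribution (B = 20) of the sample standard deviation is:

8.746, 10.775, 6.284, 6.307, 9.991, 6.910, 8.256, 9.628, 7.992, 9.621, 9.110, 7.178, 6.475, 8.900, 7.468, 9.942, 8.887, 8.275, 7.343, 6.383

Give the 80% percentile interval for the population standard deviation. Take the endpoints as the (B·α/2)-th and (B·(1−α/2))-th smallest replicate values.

(6.307, 9.942)

Sorted replicates: 6.284, 6.307, 6.383, 6.475, 6.910, 7.178, 7.343, 7.468, 7.992, 8.256, 8.275, 8.746, 8.887, 8.900, 9.110, 9.621, 9.628, 9.942, 9.991, 10.775
α = 0.20; lower rank = 20 × 0.100 = 2; upper rank = 20 × 0.900 = 18.
The 2nd smallest replicate is 6.307; the 18th is 9.942.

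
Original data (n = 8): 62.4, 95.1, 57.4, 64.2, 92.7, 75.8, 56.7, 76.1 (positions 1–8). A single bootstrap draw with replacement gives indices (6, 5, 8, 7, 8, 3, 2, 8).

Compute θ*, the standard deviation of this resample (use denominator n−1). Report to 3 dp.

Resample values: 75.8, 92.7, 76.1, 56.7, 76.1, 57.4, 95.1, 76.1.
Mean = 75.7500; sum of squared deviations = 1361.7200
s² = 1361.7200 / 7 = 194.5314
s = √194.5314 = 13.947

θ* = 13.947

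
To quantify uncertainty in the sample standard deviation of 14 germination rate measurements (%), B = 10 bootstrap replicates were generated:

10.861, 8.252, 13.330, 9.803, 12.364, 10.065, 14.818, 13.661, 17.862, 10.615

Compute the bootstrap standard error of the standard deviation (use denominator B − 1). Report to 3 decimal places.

SE* = 2.839

Bootstrap SE is the standard deviation of the 10 replicate standard deviations.
Mean of replicates: (10.861 + 8.252 + 13.330 + 9.803 + 12.364 + 10.065 + 14.818 + 13.661 + 17.862 + 10.615) / 10 = 121.6310 / 10 = 12.1631
Sum of squared deviations: (−1.3021)² + (−3.9111)² + (+1.1669)² + (−2.3601)² + (+0.2009)² + (−2.0981)² + (+2.6549)² + (+1.4979)² + (+5.6989)² + (−1.5481)² = 72.5326
Variance = 72.5326 / 9 = 8.0592
SE* = √8.0592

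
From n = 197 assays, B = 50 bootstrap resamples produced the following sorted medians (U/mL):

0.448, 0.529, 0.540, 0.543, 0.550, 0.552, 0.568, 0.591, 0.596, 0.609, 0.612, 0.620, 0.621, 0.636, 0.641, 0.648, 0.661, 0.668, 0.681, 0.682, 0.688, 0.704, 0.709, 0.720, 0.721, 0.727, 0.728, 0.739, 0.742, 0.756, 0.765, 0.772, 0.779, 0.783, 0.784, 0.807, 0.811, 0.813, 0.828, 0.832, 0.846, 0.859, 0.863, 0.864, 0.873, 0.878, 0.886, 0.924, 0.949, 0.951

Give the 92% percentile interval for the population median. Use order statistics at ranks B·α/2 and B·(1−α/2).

α = 0.08; lower rank = 50 × 0.040 = 2; upper rank = 50 × 0.960 = 48.
The 2nd smallest replicate is 0.529; the 48th is 0.924.

(0.529, 0.924)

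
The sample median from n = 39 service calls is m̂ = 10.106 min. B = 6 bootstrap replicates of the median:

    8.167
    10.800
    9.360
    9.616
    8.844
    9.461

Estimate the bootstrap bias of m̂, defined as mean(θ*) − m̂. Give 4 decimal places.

bias = −0.7313

mean(θ*) = (8.167 + 10.800 + 9.360 + 9.616 + 8.844 + 9.461) / 6 = 9.37467
bias = 9.37467 − 10.106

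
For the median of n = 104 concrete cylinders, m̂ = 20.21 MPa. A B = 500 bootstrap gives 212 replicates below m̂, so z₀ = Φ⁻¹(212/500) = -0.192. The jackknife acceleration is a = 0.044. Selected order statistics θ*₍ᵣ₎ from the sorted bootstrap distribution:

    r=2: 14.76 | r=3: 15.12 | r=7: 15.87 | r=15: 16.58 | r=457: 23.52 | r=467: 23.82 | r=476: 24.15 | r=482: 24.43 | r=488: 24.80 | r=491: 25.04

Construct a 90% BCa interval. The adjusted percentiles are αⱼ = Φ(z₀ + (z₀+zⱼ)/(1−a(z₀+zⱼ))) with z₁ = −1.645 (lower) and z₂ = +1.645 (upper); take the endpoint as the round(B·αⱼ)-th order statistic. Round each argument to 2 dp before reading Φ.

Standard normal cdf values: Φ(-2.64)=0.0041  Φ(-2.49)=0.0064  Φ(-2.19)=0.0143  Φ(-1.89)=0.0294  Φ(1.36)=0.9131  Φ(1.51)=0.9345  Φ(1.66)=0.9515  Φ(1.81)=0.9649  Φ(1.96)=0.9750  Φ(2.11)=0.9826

Lower: z₀ + z₁ = -0.192 + (-1.645) = -1.837; 1 − a(z₀+z₁) = 1 − (0.044)(-1.837) = 1.0808; argument = -0.192 + (-1.837)/1.0808 = -1.8916 → -1.89.
α₁ = Φ(-1.89) = 0.0294; rank = round(500 × 0.0294) = 15; θ*₍15₎ = 16.58.
Upper: z₀ + z₂ = 1.453; 1 − a(z₀+z₂) = 0.9361; argument = 1.3602 → 1.36; α₂ = 0.9131; rank = 457; θ*₍457₎ = 23.52.

(16.58, 23.52)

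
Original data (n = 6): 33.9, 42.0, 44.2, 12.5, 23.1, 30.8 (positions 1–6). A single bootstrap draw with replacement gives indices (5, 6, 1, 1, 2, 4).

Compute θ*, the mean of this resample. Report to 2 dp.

θ* = 29.37

Resample values: 23.1, 30.8, 33.9, 33.9, 42.0, 12.5.
Mean = (23.1 + 30.8 + 33.9 + 33.9 + 42.0 + 12.5) / 6 = 176.20 / 6 = 29.37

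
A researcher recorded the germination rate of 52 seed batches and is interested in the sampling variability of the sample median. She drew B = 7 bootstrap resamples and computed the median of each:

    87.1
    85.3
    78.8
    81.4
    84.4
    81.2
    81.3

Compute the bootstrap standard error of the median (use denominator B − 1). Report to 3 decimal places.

Bootstrap SE is the standard deviation of the 7 replicate medians.
Mean of replicates: (87.1 + 85.3 + 78.8 + 81.4 + 84.4 + 81.2 + 81.3) / 7 = 579.5000 / 7 = 82.7857
Sum of squared deviations: (+4.3143)² + (+2.5143)² + (−3.9857)² + (−1.3857)² + (+1.6143)² + (−1.5857)² + (−1.4857)² = 50.0686
Variance = 50.0686 / 6 = 8.3448
SE* = √8.3448

SE* = 2.889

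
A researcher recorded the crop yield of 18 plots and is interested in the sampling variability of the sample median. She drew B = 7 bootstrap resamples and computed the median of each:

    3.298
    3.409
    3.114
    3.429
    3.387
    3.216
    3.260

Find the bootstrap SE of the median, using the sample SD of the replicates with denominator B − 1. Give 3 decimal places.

Bootstrap SE is the standard deviation of the 7 replicate medians.
Mean of replicates: (3.298 + 3.409 + 3.114 + 3.429 + 3.387 + 3.216 + 3.260) / 7 = 23.1130 / 7 = 3.3019
Sum of squared deviations: (−0.0039)² + (+0.1071)² + (−0.1879)² + (+0.1271)² + (+0.0851)² + (−0.0859)² + (−0.0419)² = 0.0793
Variance = 0.0793 / 6 = 0.0132
SE* = √0.0132

SE* = 0.115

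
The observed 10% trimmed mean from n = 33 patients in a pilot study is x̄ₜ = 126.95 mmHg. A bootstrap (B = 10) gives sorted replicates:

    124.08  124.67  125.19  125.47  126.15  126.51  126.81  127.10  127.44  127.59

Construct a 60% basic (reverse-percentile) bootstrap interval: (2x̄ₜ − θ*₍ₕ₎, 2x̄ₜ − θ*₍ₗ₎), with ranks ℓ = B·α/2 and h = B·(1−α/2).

(126.80, 129.23)

Percentile endpoints at ranks 2 and 8: θ*₍2₎ = 124.67, θ*₍8₎ = 127.10.
Basic interval reflects these around x̄ₜ:
  lower = 2 × 126.95 − 127.10 = 126.80
  upper = 2 × 126.95 − 124.67 = 129.23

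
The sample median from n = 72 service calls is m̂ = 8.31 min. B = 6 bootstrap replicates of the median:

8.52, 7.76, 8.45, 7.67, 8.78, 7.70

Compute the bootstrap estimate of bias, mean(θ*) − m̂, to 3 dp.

mean(θ*) = (8.52 + 7.76 + 8.45 + 7.67 + 8.78 + 7.70) / 6 = 8.1467
bias = 8.1467 − 8.31

bias = −0.163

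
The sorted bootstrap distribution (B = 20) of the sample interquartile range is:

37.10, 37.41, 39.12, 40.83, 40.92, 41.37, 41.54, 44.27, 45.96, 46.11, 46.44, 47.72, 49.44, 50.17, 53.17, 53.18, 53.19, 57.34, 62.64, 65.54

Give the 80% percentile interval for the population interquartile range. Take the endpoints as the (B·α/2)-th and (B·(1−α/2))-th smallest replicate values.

α = 0.20; lower rank = 20 × 0.100 = 2; upper rank = 20 × 0.900 = 18.
The 2nd smallest replicate is 37.41; the 18th is 57.34.

(37.41, 57.34)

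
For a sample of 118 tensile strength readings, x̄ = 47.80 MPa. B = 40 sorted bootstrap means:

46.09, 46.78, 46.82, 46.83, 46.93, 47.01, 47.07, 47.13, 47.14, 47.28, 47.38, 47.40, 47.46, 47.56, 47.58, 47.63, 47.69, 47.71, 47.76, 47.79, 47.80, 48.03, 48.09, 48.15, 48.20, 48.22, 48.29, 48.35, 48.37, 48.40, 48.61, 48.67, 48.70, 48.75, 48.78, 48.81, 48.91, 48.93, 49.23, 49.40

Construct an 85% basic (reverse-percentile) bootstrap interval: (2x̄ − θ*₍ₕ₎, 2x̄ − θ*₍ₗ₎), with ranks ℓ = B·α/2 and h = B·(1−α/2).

(46.69, 48.78)

Percentile endpoints at ranks 3 and 37: θ*₍3₎ = 46.82, θ*₍37₎ = 48.91.
Basic interval reflects these around x̄:
  lower = 2 × 47.80 − 48.91 = 46.69
  upper = 2 × 47.80 − 46.82 = 48.78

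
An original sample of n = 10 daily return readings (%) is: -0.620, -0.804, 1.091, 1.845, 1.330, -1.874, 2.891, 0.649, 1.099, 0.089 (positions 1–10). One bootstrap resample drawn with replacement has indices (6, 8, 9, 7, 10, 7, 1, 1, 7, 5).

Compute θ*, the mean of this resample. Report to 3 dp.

Resample values: -1.874, 0.649, 1.099, 2.891, 0.089, 2.891, -0.620, -0.620, 2.891, 1.330.
Mean = ((-1.874) + 0.649 + 1.099 + 2.891 + 0.089 + 2.891 + (-0.620) + (-0.620) + 2.891 + 1.330) / 10 = 8.7260 / 10 = 0.873

θ* = 0.873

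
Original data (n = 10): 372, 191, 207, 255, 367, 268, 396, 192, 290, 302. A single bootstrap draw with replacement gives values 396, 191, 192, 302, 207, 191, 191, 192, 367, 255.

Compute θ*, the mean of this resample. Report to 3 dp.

Mean = (396 + 191 + 192 + 302 + 207 + 191 + 191 + 192 + 367 + 255) / 10 = 2484.0 / 10 = 248.400

θ* = 248.400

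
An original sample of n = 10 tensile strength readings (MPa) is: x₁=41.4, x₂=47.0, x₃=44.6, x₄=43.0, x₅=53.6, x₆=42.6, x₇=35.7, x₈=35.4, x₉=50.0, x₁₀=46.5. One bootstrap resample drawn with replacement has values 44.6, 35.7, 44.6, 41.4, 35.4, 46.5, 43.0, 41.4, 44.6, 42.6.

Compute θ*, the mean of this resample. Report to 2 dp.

θ* = 41.98

Mean = (44.6 + 35.7 + 44.6 + 41.4 + 35.4 + 46.5 + 43.0 + 41.4 + 44.6 + 42.6) / 10 = 419.80 / 10 = 41.98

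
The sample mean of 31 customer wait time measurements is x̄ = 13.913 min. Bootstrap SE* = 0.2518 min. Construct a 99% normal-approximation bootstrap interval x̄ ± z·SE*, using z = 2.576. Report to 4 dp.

(13.2644, 14.5616)

Margin = 2.576 × 0.2518 = 0.64864
Interval: 13.913 ± 0.64864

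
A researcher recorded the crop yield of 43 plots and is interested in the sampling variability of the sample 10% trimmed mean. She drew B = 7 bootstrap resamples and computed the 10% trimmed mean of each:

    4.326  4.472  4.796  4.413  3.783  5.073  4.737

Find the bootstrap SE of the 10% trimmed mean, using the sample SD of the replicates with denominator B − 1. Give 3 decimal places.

Bootstrap SE is the standard deviation of the 7 replicate 10% trimmed means.
Mean of replicates: (4.326 + 4.472 + 4.796 + 4.413 + 3.783 + 5.073 + 4.737) / 7 = 31.6000 / 7 = 4.5143
Sum of squared deviations: (−0.1883)² + (−0.0423)² + (+0.2817)² + (−0.1013)² + (−0.7313)² + (+0.5587)² + (+0.2227)² = 1.0234
Variance = 1.0234 / 6 = 0.1706
SE* = √0.1706

SE* = 0.413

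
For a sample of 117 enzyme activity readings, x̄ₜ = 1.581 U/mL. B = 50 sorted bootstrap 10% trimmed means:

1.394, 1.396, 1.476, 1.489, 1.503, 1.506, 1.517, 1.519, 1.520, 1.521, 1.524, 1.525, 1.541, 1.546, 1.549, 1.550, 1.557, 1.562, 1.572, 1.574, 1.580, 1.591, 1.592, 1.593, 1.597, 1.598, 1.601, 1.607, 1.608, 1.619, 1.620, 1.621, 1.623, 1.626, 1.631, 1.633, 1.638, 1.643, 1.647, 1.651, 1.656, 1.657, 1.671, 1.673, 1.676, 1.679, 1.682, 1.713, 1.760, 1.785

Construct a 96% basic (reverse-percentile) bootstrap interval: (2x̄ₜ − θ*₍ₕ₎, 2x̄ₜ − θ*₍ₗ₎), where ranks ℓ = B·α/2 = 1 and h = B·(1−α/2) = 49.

Percentile endpoints at ranks 1 and 49: θ*₍1₎ = 1.394, θ*₍49₎ = 1.760.
Basic interval reflects these around x̄ₜ:
  lower = 2 × 1.581 − 1.760 = 1.402
  upper = 2 × 1.581 − 1.394 = 1.768

(1.402, 1.768)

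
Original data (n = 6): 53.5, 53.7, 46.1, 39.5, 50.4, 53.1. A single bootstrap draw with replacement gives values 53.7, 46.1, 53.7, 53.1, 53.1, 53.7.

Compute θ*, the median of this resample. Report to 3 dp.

Sorted: 46.1, 53.1, 53.1, 53.7, 53.7, 53.7
Median = average of the two middle values = 53.400

θ* = 53.400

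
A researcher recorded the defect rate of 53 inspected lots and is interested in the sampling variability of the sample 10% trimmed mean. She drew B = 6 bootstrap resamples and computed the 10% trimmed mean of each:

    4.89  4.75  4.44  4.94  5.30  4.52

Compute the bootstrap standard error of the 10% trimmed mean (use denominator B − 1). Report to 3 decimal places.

Bootstrap SE is the standard deviation of the 6 replicate 10% trimmed means.
Mean of replicates: (4.89 + 4.75 + 4.44 + 4.94 + 5.30 + 4.52) / 6 = 28.8400 / 6 = 4.8067
Sum of squared deviations: (+0.0833)² + (−0.0567)² + (−0.3667)² + (+0.1333)² + (+0.4933)² + (−0.2867)² = 0.4879
Variance = 0.4879 / 5 = 0.0976
SE* = √0.0976

SE* = 0.312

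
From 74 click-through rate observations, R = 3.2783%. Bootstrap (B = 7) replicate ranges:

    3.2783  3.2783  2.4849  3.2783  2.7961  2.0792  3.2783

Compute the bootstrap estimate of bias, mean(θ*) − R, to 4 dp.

mean(θ*) = (3.2783 + 3.2783 + 2.4849 + 3.2783 + 2.7961 + 2.0792 + 3.2783) / 7 = 2.92477
bias = 2.92477 − 3.2783

bias = −0.3535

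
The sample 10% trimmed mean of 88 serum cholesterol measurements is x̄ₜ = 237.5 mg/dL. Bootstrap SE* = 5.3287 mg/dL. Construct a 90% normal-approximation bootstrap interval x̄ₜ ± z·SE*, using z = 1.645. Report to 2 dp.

(228.73, 246.27)

Margin = 1.645 × 5.3287 = 8.766
Interval: 237.5 ± 8.766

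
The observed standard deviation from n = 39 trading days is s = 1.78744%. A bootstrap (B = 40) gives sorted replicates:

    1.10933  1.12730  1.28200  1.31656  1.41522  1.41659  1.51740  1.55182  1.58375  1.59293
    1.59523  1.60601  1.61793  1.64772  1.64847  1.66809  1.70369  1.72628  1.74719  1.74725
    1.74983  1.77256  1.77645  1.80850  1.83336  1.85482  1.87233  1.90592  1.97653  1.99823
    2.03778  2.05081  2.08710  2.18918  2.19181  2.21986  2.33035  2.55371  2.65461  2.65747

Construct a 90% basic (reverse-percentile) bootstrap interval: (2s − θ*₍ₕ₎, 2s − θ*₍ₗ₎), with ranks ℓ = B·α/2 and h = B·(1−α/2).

(1.02117, 2.44758)

Percentile endpoints at ranks 2 and 38: θ*₍2₎ = 1.12730, θ*₍38₎ = 2.55371.
Basic interval reflects these around s:
  lower = 2 × 1.78744 − 2.55371 = 1.02117
  upper = 2 × 1.78744 − 1.12730 = 2.44758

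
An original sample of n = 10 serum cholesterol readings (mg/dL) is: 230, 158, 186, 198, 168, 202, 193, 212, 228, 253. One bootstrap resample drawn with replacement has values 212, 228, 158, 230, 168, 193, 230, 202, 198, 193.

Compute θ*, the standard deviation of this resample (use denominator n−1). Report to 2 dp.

θ* = 24.96

Mean = 201.2000; sum of squared deviations = 5607.6000
s² = 5607.6000 / 9 = 623.0667
s = √623.0667 = 24.96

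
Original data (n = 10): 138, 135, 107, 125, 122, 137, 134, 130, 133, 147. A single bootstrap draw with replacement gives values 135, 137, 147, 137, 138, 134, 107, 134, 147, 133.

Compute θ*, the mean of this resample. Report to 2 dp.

θ* = 134.90

Mean = (135 + 137 + 147 + 137 + 138 + 134 + 107 + 134 + 147 + 133) / 10 = 1349.0 / 10 = 134.90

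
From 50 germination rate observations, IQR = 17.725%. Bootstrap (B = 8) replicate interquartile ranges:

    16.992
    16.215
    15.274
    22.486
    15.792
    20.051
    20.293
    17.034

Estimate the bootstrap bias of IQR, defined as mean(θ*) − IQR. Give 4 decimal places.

bias = +0.2921

mean(θ*) = (16.992 + 16.215 + 15.274 + 22.486 + 15.792 + 20.051 + 20.293 + 17.034) / 8 = 18.01713
bias = 18.01713 − 17.725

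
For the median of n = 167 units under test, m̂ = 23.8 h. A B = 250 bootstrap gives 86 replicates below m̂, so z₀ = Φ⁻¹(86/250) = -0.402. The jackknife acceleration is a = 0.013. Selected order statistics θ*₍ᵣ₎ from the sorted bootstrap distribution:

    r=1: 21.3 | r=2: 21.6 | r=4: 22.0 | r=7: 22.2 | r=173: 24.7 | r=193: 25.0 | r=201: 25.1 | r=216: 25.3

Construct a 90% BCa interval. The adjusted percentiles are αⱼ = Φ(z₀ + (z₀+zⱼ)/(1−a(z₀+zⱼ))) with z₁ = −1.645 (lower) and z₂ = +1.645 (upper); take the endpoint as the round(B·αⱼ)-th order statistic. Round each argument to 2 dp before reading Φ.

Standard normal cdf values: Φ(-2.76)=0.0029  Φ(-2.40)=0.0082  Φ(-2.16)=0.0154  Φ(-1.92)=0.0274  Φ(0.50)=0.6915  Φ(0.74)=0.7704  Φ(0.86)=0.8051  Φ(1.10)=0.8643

(21.6, 25.1)

Lower: z₀ + z₁ = -0.402 + (-1.645) = -2.047; 1 − a(z₀+z₁) = 1 − (0.013)(-2.047) = 1.0266; argument = -0.402 + (-2.047)/1.0266 = -2.3959 → -2.40.
α₁ = Φ(-2.40) = 0.0082; rank = round(250 × 0.0082) = 2; θ*₍2₎ = 21.6.
Upper: z₀ + z₂ = 1.243; 1 − a(z₀+z₂) = 0.9838; argument = 0.8614 → 0.86; α₂ = 0.8051; rank = 201; θ*₍201₎ = 25.1.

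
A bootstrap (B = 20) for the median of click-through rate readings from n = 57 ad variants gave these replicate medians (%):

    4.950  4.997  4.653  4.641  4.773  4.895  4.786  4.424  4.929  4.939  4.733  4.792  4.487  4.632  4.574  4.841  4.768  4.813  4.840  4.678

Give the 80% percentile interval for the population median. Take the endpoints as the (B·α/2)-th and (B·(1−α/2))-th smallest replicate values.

(4.487, 4.939)

Sorted replicates: 4.424, 4.487, 4.574, 4.632, 4.641, 4.653, 4.678, 4.733, 4.768, 4.773, 4.786, 4.792, 4.813, 4.840, 4.841, 4.895, 4.929, 4.939, 4.950, 4.997
α = 0.20; lower rank = 20 × 0.100 = 2; upper rank = 20 × 0.900 = 18.
The 2nd smallest replicate is 4.487; the 18th is 4.939.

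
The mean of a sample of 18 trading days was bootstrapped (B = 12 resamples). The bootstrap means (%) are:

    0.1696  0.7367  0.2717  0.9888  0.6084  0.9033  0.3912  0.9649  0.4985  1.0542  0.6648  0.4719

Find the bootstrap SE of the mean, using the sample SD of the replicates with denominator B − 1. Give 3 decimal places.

SE* = 0.293

Bootstrap SE is the standard deviation of the 12 replicate means.
Mean of replicates: (0.1696 + 0.7367 + 0.2717 + 0.9888 + 0.6084 + 0.9033 + 0.3912 + 0.9649 + 0.4985 + 1.0542 + 0.6648 + 0.4719) / 12 = 7.72400 / 12 = 0.64367
Sum of squared deviations: (−0.47407)² + (+0.09303)² + (−0.37197)² + (+0.34513)² + (−0.03527)² + (+0.25963)² + (−0.25247)² + (+0.32123)² + (−0.14517)² + (+0.41053)² + (+0.02113)² + (−0.17177)² = 0.94602
Variance = 0.94602 / 11 = 0.08600
SE* = √0.08600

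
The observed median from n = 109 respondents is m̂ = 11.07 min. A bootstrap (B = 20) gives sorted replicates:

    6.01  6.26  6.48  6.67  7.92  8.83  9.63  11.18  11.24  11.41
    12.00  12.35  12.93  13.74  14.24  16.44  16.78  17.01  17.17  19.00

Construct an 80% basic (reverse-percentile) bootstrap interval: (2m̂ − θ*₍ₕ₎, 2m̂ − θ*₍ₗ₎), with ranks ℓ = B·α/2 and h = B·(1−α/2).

Percentile endpoints at ranks 2 and 18: θ*₍2₎ = 6.26, θ*₍18₎ = 17.01.
Basic interval reflects these around m̂:
  lower = 2 × 11.07 − 17.01 = 5.13
  upper = 2 × 11.07 − 6.26 = 15.88

(5.13, 15.88)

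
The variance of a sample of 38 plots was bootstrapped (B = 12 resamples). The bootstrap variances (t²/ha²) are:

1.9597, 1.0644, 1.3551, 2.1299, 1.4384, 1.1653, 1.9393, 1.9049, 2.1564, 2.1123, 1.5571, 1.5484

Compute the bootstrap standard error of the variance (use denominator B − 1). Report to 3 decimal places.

Bootstrap SE is the standard deviation of the 12 replicate variances.
Mean of replicates: (1.9597 + 1.0644 + 1.3551 + 2.1299 + 1.4384 + 1.1653 + 1.9393 + 1.9049 + 2.1564 + 2.1123 + 1.5571 + 1.5484) / 12 = 20.33120 / 12 = 1.69427
Sum of squared deviations: (+0.26543)² + (−0.62987)² + (−0.33917)² + (+0.43563)² + (−0.25587)² + (−0.52897)² + (+0.24503)² + (+0.21063)² + (+0.46213)² + (+0.41803)² + (−0.13717)² + (−0.14587)² = 1.65009
Variance = 1.65009 / 11 = 0.15001
SE* = √0.15001

SE* = 0.387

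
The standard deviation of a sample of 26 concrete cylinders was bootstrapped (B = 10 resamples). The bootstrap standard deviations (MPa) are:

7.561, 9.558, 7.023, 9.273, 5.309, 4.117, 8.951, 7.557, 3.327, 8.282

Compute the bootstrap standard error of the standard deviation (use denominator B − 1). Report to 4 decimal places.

Bootstrap SE is the standard deviation of the 10 replicate standard deviations.
Mean of replicates: (7.561 + 9.558 + 7.023 + 9.273 + 5.309 + 4.117 + 8.951 + 7.557 + 3.327 + 8.282) / 10 = 70.95800 / 10 = 7.09580
Sum of squared deviations: (+0.46520)² + (+2.46220)² + (−0.07280)² + (+2.17720)² + (−1.78680)² + (−2.97880)² + (+1.85520)² + (+0.46120)² + (−3.76880)² + (+1.18620)² = 42.35564
Variance = 42.35564 / 9 = 4.70618
SE* = √4.70618

SE* = 2.1694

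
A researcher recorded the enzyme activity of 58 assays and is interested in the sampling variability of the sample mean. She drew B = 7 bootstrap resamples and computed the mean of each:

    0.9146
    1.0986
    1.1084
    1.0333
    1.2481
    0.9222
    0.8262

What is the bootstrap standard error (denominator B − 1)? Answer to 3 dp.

Bootstrap SE is the standard deviation of the 7 replicate means.
Mean of replicates: (0.9146 + 1.0986 + 1.1084 + 1.0333 + 1.2481 + 0.9222 + 0.8262) / 7 = 7.15140 / 7 = 1.02163
Sum of squared deviations: (−0.10703)² + (+0.07697)² + (+0.08677)² + (+0.01167)² + (+0.22647)² + (−0.09943)² + (−0.19543)² = 0.12441
Variance = 0.12441 / 6 = 0.02074
SE* = √0.02074

SE* = 0.144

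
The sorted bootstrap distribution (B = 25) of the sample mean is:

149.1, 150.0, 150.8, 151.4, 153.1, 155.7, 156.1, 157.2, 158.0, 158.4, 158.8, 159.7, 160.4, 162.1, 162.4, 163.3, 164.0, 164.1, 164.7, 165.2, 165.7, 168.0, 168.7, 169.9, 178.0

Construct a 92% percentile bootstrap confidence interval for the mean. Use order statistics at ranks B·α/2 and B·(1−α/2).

(149.1, 169.9)

α = 0.08; lower rank = 25 × 0.040 = 1; upper rank = 25 × 0.960 = 24.
The 1st smallest replicate is 149.1; the 24th is 169.9.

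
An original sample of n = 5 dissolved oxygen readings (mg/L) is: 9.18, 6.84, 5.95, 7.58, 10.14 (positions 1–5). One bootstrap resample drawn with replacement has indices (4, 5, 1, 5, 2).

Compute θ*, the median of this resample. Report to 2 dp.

Resample values: 7.58, 10.14, 9.18, 10.14, 6.84.
Sorted: 6.84, 7.58, 9.18, 10.14, 10.14
Median = middle value = 9.18

θ* = 9.18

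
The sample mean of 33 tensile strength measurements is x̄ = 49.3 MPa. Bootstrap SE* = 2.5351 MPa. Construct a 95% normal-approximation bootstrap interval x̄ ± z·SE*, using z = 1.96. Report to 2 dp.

(44.33, 54.27)

Margin = 1.96 × 2.5351 = 4.969
Interval: 49.3 ± 4.969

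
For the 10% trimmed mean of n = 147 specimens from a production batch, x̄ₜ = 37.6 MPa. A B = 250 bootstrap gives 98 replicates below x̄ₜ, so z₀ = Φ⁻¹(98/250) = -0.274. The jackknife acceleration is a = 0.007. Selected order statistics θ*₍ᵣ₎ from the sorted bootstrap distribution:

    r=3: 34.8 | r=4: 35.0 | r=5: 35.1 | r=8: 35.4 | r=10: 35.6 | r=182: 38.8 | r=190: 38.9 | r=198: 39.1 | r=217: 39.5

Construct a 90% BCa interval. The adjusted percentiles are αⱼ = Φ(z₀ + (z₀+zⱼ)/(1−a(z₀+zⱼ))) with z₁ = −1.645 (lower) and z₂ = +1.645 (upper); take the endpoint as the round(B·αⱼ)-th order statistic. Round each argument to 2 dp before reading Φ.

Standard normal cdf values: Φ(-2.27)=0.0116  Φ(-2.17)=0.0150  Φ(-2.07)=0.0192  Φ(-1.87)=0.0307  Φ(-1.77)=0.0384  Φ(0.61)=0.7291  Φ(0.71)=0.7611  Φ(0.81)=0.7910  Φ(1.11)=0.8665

(35.0, 39.5)

Lower: z₀ + z₁ = -0.274 + (-1.645) = -1.919; 1 − a(z₀+z₁) = 1 − (0.007)(-1.919) = 1.0134; argument = -0.274 + (-1.919)/1.0134 = -2.1676 → -2.17.
α₁ = Φ(-2.17) = 0.0150; rank = round(250 × 0.0150) = 4; θ*₍4₎ = 35.0.
Upper: z₀ + z₂ = 1.371; 1 − a(z₀+z₂) = 0.9904; argument = 1.1103 → 1.11; α₂ = 0.8665; rank = 217; θ*₍217₎ = 39.5.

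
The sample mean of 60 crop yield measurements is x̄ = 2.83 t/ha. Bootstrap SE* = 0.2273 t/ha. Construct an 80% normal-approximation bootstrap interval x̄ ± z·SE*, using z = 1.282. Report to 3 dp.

(2.539, 3.121)

Margin = 1.282 × 0.2273 = 0.2914
Interval: 2.83 ± 0.2914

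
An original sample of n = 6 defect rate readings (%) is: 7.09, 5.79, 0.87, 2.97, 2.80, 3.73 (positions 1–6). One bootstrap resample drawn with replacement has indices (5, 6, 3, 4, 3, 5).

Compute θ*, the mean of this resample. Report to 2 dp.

θ* = 2.34

Resample values: 2.80, 3.73, 0.87, 2.97, 0.87, 2.80.
Mean = (2.80 + 3.73 + 0.87 + 2.97 + 0.87 + 2.80) / 6 = 14.040 / 6 = 2.34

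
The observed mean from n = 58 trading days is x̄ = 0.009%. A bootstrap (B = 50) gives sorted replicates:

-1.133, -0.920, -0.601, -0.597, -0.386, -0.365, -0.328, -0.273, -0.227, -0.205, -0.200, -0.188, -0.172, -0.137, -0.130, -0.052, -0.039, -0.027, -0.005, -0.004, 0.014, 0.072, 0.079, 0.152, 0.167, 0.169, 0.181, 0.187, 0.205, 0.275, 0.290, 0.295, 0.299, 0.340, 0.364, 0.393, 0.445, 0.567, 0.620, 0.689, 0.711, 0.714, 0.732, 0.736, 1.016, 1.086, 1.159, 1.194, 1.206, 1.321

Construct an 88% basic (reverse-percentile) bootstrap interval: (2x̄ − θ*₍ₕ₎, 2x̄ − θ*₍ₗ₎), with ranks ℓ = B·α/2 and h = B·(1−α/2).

Percentile endpoints at ranks 3 and 47: θ*₍3₎ = -0.601, θ*₍47₎ = 1.159.
Basic interval reflects these around x̄:
  lower = 2 × 0.009 − 1.159 = -1.141
  upper = 2 × 0.009 − -0.601 = 0.619

(-1.141, 0.619)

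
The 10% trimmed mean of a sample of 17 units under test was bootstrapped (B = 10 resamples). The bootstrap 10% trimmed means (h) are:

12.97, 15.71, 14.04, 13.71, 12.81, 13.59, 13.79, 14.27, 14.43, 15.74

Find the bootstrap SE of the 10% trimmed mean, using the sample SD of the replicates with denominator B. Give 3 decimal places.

SE* = 0.942

Bootstrap SE is the standard deviation of the 10 replicate 10% trimmed means.
Mean of replicates: (12.97 + 15.71 + 14.04 + 13.71 + 12.81 + 13.59 + 13.79 + 14.27 + 14.43 + 15.74) / 10 = 141.0600 / 10 = 14.1060
Sum of squared deviations: (−1.1360)² + (+1.6040)² + (−0.0660)² + (−0.3960)² + (−1.2960)² + (−0.5160)² + (−0.3160)² + (+0.1640)² + (+0.3240)² + (+1.6340)² = 8.8720
Variance = 8.8720 / 10 = 0.8872
SE* = √0.8872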